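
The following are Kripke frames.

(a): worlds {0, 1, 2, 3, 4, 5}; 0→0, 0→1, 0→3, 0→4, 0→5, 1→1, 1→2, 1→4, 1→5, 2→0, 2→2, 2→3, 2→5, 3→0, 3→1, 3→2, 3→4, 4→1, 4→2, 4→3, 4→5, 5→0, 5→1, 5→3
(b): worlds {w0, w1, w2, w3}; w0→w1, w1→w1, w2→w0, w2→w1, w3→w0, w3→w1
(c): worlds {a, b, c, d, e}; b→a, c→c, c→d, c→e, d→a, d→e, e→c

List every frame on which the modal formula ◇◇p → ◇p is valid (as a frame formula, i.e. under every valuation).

(b)

This is the axiom for transitivity; its first-order frame correspondent is ∀x ∀y ∀z (Rxy ∧ Ryz → Rxz).
(a): fails — R34 and R45 but not R35.
(b): ✓.
(c): fails — Rcd and Rda but not Rca.
Valid on: (b).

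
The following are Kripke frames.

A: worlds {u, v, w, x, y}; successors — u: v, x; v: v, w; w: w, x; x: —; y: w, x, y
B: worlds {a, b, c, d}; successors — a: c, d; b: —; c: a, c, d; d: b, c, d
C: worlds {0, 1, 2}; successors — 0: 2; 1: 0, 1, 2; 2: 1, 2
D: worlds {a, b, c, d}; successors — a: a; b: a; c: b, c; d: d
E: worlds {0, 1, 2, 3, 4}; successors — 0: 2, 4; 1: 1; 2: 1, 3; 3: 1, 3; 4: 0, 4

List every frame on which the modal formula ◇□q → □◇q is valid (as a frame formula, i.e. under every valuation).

Frame correspondent (Sahlqvist): ∀x ∀y ∀z (Rxy ∧ Rxz → ∃w (Ryw ∧ Rzw)) — i.e. convergence.
A: fails — Ruv and Rux but v and x have no common successor.
B: fails — Rdc and Rdb but c and b have no common successor.
C: holds.
D: fails — Rcc and Rcb but c and b have no common successor.
E: fails — R02 and R04 but 2 and 4 have no common successor.

C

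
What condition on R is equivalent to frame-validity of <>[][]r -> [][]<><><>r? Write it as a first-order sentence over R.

forall x forall y forall z ((xRy & x R^2 z) -> exists w (y R^2 w & z R^3 w))

This is a Sahlqvist (Geach-type) schema ◇^1□^2r → □^2◇^3r.
First-order correspondent: forall x forall y forall z ((xRy & x R^2 z) -> exists w (y R^2 w & z R^3 w)).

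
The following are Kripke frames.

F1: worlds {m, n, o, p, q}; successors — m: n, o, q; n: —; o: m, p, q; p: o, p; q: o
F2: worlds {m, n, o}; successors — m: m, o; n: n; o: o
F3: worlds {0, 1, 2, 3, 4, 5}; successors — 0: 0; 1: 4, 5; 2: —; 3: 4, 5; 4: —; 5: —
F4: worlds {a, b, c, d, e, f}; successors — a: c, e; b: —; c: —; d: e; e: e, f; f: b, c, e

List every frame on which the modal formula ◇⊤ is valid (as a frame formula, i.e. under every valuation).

The schema corresponds to seriality: ∀x ∃y Rxy.
F1: fails — world n has no successor.
F2: condition met.
F3: fails — world 2 has no successor.
F4: fails — world b has no successor.

F2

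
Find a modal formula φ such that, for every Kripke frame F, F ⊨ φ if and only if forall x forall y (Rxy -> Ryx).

This is symmetry; the standard corresponding axiom is B: p → □◇p.
Suppose p→□◇p is valid. Take Rxy and set V(p)={x}. Then p at x, so □◇p at x, so ◇p at y, so some z with Ryz has p; z=x, i.e. Ryx.

p → □◇p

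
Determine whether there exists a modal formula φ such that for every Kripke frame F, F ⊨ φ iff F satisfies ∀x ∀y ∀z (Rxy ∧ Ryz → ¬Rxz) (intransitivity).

No

Any modally definable frame class is closed under surjective bounded morphisms.
The 7-cycle (worlds a,b,c,d,e,f,g with a→b→c→d→e→f→g→a) is intransitive. Mapping every world to a single reflexive point • is a surjective bounded morphism; the reflexive point is not intransitive (R••∧R•• but R••).
So the class is not modally definable.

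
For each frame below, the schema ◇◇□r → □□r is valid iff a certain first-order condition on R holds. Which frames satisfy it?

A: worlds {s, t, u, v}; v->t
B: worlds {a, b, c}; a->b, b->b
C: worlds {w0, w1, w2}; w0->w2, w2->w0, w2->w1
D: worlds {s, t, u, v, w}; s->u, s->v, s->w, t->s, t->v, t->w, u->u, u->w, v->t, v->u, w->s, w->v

Frame correspondent (Sahlqvist): ∀x ∀y ∀z ((xR²y ∧ xR²z) → ∃w (yRw ∧ z = w)) — i.e. a generalized confluence (Geach) condition.
A: ✓.
B: ✓.
C: fails — w0R²w0, w0R²w0 but no w with w0Rw and w0=w.
D: fails — sR²s, sR²s but no w* with sRw* and s=w*.
Valid on: A, B.

A, B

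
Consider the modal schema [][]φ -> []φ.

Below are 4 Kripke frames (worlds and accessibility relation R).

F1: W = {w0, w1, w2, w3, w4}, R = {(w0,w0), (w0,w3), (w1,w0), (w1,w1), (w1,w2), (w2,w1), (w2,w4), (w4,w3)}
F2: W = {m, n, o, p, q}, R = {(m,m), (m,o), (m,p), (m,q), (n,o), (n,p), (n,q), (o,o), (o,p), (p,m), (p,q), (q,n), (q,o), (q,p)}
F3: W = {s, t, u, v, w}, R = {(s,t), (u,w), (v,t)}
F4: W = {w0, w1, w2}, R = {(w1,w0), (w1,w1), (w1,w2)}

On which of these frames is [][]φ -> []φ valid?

F4

The schema corresponds to density: forall x forall y (Rxy -> exists z (Rxz & Rzy)).
F1: fails — Rw2w4 but no z with Rw2z and Rzw4.
F2: fails — Rqn but no z with Rqz and Rzn.
F3: fails — Rvt but no z with Rvz and Rzt.
F4: satisfies the condition.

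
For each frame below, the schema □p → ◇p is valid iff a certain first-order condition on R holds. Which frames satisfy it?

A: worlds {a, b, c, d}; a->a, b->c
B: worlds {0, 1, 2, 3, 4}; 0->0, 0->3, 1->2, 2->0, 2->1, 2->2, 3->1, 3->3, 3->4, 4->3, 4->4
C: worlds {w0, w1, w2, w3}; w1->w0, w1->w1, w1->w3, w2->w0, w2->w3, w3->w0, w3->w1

The schema corresponds to seriality: ∀x ∃y Rxy.
A: fails — world c has no successor.
B: holds.
C: fails — world w0 has no successor.
Valid on: B.

B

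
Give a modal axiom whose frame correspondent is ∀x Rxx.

□r → r

A defining formula is □r → r (the T axiom).
Suppose □r→r is valid. At any x set V(r)={w : Rxw}. Then □r holds at x, so r holds at x, i.e. Rxx.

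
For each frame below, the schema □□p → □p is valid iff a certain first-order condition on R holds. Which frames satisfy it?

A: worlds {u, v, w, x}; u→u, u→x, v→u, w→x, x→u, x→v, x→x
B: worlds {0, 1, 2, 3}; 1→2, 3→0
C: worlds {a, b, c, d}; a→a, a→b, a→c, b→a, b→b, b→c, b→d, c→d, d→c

The schema corresponds to density: ∀x ∀y (Rxy → ∃z (Rxz ∧ Rzy)).
A: ✓.
B: fails — R12 but no z with R1z and Rz2.
C: fails — Rcd but no z with Rcz and Rzd.

A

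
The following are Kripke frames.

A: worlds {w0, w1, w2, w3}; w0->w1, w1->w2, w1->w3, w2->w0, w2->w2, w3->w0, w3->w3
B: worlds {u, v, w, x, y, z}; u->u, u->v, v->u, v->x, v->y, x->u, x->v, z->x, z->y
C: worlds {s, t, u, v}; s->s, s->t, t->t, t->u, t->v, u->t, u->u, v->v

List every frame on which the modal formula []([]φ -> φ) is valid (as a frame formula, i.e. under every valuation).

C

Frame correspondent (Sahlqvist): forall x forall y (Rxy -> Ryy) — i.e. shift-reflexivity.
A: fails — Rw3w0 but not Rw0w0.
B: fails — Ruv but not Rvv.
C: condition met.
Valid on: C.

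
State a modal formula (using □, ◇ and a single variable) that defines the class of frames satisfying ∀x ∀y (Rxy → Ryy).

A defining formula is □(□s → s) (the T□ axiom).
Suppose □(□s→s) is valid. Take Rxy and set V(s)={w : Ryw}. Then at y, □s holds; since □(□s→s) at x, □s→s at y, so s at y, i.e. Ryy.

□(□s → s)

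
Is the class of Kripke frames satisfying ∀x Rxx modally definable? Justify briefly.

Definable; □p → p defines it

The condition is reflexivity. A defining modal formula is □p → p.
Suppose □p→p is valid. At any x set V(p)={w : Rxw}. Then □p holds at x, so p holds at x, i.e. Rxx.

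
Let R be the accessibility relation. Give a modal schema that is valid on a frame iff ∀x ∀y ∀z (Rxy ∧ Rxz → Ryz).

◇q → □◇q

This is the Euclidean property; the standard corresponding axiom is 5: ◇q → □◇q.
Suppose ◇q→□◇q is valid. Take Rxy, Rxz and set V(q)={y}. Then ◇q at x, so □◇q at x, so ◇q at z, so some w with Rzw has q; w=y, i.e. Rzy. By symmetry of the argument, Ryz.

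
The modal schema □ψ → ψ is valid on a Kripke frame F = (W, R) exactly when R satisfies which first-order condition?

reflexivity

Suppose □ψ→ψ is valid. At any x set V(ψ)={w : Rxw}. Then □ψ holds at x, so ψ holds at x, i.e. Rxx.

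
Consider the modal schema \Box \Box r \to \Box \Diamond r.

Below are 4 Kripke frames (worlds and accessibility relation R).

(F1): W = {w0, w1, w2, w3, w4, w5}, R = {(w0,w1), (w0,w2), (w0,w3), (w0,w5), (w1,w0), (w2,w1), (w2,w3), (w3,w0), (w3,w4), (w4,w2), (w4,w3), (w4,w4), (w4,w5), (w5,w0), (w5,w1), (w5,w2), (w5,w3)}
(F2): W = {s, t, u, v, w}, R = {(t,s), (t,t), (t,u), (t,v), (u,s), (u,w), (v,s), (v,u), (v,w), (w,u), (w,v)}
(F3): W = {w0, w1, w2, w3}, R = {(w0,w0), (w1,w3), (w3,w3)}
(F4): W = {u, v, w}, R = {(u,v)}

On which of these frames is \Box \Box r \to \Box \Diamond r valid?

This is the axiom for a generalized confluence (Geach) condition; its first-order frame correspondent is \forall x \forall z (xRz \to \exists w (x R^2 w \wedge zRw)).
(F1): holds.
(F2): fails — tRs but no w* with tR²w* and sRw*.
(F3): holds.
(F4): fails — uRv but no t with uR²t and vRt.

(F1), (F3)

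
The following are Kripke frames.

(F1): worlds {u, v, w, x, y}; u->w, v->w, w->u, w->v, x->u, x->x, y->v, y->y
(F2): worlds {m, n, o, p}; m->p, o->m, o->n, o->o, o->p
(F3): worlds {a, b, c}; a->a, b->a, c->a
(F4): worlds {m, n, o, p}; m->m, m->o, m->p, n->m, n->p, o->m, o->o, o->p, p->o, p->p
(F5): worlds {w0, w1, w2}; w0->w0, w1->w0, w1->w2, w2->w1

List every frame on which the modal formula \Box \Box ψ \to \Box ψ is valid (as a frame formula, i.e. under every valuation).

(F3), (F4)

Frame correspondent (Sahlqvist): \forall x \forall y (Rxy \to \exists z (Rxz \wedge Rzy)) — i.e. density.
(F1): fails — Rwu but no z with Rwz and Rzu.
(F2): fails — Rmp but no z with Rmz and Rzp.
(F3): ✓.
(F4): ✓.
(F5): fails — Rw1w2 but no z with Rw1z and Rzw2.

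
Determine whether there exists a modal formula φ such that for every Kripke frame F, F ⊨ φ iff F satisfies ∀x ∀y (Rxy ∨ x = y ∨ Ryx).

If a class were modally definable it would be closed under disjoint unions (Goldblatt–Thomason).
Take 3 disjoint single-world reflexive frames: each is trivially connected, but their disjoint union has 3 worlds with no edge between distinct components, so it is not connected.
Hence connectedness of R is not modally definable.

No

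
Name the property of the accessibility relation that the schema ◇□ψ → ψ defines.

symmetry: ∀x ∀y (Rxy → Ryx)

This is frame-equivalent to ψ → □◇ψ (substitute ¬ψ for ψ and contrapose).
Suppose ψ→□◇ψ is valid. Take Rxy and set V(ψ)={x}. Then ψ at x, so □◇ψ at x, so ◇ψ at y, so some z with Ryz has ψ; z=x, i.e. Ryx.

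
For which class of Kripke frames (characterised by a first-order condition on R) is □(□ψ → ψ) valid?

Suppose □(□ψ→ψ) is valid. Take Rxy and set V(ψ)={w : Ryw}. Then at y, □ψ holds; since □(□ψ→ψ) at x, □ψ→ψ at y, so ψ at y, i.e. Ryy.
Conversely, any frame satisfying ∀x ∀y (Rxy → Ryy) validates the schema.
So the correspondent is shift-reflexivity.

shift-reflexivity: ∀x ∀y (Rxy → Ryy)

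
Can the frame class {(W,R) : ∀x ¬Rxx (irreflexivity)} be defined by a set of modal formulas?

Any modally definable frame class is closed under surjective bounded morphisms.
The 2-cycle (worlds w0,w1 with w0→w1→w0) is irreflexive, and the map sending every world to a single reflexive point • is a surjective bounded morphism (forth: every edge maps to (•,•); back: every world has a successor). So any modal formula valid on the 2-cycle is also valid on the reflexive point, which is not irreflexive.
So the class is not modally definable.

No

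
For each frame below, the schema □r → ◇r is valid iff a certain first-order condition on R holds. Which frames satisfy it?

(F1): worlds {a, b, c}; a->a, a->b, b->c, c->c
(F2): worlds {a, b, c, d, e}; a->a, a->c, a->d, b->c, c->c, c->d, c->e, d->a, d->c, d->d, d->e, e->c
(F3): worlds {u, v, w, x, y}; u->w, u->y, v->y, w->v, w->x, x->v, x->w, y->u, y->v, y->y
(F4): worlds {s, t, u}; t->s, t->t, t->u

Frame correspondent (Sahlqvist): ∀x ∃y Rxy — i.e. seriality.
(F1): holds.
(F2): holds.
(F3): holds.
(F4): fails — world s has no successor.
Valid on: (F1), (F2), (F3).

(F1), (F2), (F3)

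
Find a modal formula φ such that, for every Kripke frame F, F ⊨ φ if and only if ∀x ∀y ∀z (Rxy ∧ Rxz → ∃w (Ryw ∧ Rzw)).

◇□ψ → □◇ψ

A defining formula is ◇□ψ → □◇ψ (the .2 axiom).
Suppose ◇□ψ→□◇ψ is valid. Take Rxy, Rxz and set V(ψ)={w : Ryw}. Then □ψ at y so ◇□ψ at x, so □◇ψ at x, so ◇ψ at z, giving w with Rzw and Ryw.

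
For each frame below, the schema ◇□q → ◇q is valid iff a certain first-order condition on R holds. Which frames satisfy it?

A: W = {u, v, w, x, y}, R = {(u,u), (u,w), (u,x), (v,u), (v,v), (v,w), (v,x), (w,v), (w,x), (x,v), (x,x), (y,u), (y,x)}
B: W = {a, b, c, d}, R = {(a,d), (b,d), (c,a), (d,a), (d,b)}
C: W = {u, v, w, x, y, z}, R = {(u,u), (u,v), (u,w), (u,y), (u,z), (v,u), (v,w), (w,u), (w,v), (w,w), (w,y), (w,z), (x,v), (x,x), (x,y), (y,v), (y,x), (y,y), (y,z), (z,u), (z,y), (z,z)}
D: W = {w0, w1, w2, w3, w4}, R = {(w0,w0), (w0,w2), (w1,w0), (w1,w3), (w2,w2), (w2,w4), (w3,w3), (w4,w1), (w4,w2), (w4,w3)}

A, D

This is the axiom for a generalized confluence (Geach) condition; its first-order frame correspondent is ∀x ∀y (xRy → ∃w (yRw ∧ xRw)).
A: holds.
B: fails — aRd but no w with dRw and aRw.
C: fails — xRv but no t with vRt and xRt.
D: holds.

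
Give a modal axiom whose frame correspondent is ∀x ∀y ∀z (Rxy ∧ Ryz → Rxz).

The condition is transitivity. The 4 schema □p → □□p defines it.
Suppose □p→□□p is valid. Take Rxy, Ryz and set V(p)={w : Rxw}. Then □p at x, so □□p at x, so □p at y, so p at z, i.e. Rxz.

□p → □□p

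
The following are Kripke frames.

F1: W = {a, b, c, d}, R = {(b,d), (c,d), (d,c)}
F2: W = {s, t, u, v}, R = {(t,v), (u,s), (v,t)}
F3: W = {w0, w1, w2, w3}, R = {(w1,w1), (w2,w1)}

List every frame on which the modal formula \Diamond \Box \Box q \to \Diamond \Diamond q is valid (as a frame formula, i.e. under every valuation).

This is the axiom for a generalized confluence (Geach) condition; its first-order frame correspondent is \forall x \forall y (xRy \to \exists w (y R^2 w \wedge x R^2 w)).
F1: fails — bRd but no w with dR²w and bR²w.
F2: fails — tRv but no w with vR²w and tR²w.
F3: ✓.

F3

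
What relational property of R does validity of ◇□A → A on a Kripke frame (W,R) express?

Equivalently (dual form): A → □◇A.
Suppose A→□◇A is valid. Take Rxy and set V(A)={x}. Then A at x, so □◇A at x, so ◇A at y, so some z with Ryz has A; z=x, i.e. Ryx.

symmetry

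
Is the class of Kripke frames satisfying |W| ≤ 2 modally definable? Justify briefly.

If a class were modally definable it would be closed under disjoint unions (Goldblatt–Thomason).
Any modal formula valid on each of 3 disjoint one-world frames is valid on their disjoint union (validity is preserved under disjoint unions). Each one-world frame has |W|=1≤2, but the union has |W|=3.
So no modal formula (or set of formulas) defines exactly the |W|≤2 frames.

Not modally definable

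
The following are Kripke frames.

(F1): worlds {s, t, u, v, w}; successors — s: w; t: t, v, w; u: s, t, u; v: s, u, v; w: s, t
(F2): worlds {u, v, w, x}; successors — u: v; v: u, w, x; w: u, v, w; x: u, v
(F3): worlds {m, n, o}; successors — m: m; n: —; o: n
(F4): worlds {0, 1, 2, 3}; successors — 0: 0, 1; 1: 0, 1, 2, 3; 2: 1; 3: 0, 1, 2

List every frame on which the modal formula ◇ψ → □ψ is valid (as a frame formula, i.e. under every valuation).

The schema corresponds to partial functionality: ∀x ∀y ∀z (Rxy ∧ Rxz → y = z).
(F1): fails — t sees both t and v.
(F2): fails — v sees both u and w.
(F3): satisfies the condition.
(F4): fails — 0 sees both 0 and 1.

(F3)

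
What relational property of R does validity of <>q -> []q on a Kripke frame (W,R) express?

partial functionality

This schema is the CD axiom.
Its frame correspondent is partial functionality — forall x forall y forall z (Rxy & Rxz -> y = z).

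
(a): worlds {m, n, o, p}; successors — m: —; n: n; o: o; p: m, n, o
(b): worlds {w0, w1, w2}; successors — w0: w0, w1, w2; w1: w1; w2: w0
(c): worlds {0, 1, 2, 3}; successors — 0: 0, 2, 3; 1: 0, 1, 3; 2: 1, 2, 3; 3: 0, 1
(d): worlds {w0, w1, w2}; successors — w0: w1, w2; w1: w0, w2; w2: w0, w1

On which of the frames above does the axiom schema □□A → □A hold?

This is the axiom for density; its first-order frame correspondent is ∀x ∀y (Rxy → ∃z (Rxz ∧ Rzy)).
(a): fails — Rpm but no z with Rpz and Rzm.
(b): holds.
(c): holds.
(d): holds.
Valid on: (b), (c), (d).

(b), (c), (d)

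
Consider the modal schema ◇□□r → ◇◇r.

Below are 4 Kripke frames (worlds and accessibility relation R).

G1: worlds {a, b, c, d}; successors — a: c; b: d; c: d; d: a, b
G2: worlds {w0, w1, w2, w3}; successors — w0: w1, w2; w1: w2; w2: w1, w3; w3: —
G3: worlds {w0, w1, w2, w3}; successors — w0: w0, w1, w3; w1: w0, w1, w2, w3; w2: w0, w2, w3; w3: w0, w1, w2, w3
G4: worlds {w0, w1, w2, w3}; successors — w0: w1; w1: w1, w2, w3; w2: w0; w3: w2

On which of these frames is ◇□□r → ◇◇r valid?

G3

Frame correspondent (Sahlqvist): ∀x ∀y (xRy → ∃w (yR²w ∧ xR²w)) — i.e. a generalized confluence (Geach) condition.
G1: fails — aRc but no w with cR²w and aR²w.
G2: fails — w1Rw2 but no w with w2R²w and w1R²w.
G3: holds.
G4: fails — w3Rw2 but no w with w2R²w and w3R²w.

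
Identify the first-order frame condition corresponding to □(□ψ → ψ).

shift-reflexivity: ∀x ∀y (Rxy → Ryy)

Suppose □(□ψ→ψ) is valid. Take Rxy and set V(ψ)={w : Ryw}. Then at y, □ψ holds; since □(□ψ→ψ) at x, □ψ→ψ at y, so ψ at y, i.e. Ryy.
The converse is a direct semantic check.
Frame condition: ∀x ∀y (Rxy → Ryy).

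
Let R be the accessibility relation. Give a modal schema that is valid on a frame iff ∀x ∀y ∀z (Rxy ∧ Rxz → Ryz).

◇r → □◇r

The condition is the Euclidean property. The 5 schema ◇r → □◇r defines it.
Suppose ◇r→□◇r is valid. Take Rxy, Rxz and set V(r)={y}. Then ◇r at x, so □◇r at x, so ◇r at z, so some w with Rzw has r; w=y, i.e. Rzy. By symmetry of the argument, Ryz.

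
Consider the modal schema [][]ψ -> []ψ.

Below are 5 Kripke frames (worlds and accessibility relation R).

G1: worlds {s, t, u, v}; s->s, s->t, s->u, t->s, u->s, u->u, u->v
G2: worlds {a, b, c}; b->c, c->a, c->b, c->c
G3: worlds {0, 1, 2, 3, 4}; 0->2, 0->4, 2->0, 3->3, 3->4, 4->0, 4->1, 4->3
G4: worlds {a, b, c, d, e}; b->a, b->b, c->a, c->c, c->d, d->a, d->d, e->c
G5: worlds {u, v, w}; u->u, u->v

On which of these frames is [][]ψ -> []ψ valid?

G1, G2, G4, G5

This is the axiom for density; its first-order frame correspondent is forall x forall y (Rxy -> exists z (Rxz & Rzy)).
G1: condition met.
G2: condition met.
G3: fails — R02 but no z with R0z and Rz2.
G4: condition met.
G5: condition met.
Valid on: G1, G2, G4, G5.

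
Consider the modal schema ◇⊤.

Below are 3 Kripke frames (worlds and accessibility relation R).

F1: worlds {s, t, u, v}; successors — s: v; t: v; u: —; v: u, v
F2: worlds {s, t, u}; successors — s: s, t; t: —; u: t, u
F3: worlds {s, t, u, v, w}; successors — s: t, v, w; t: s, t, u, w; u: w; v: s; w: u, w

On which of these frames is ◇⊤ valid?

F3

This is the axiom for seriality; its first-order frame correspondent is ∀x ∃y Rxy.
F1: fails — world u has no successor.
F2: fails — world t has no successor.
F3: condition met.
Valid on: F3.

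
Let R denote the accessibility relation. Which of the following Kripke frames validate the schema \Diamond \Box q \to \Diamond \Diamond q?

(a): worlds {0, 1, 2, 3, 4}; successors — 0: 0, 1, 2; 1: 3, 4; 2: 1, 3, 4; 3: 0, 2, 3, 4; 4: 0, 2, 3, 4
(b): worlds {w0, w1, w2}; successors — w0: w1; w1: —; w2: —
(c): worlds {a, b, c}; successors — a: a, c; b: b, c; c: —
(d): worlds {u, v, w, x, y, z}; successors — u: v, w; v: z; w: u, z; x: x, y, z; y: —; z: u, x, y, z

Frame correspondent (Sahlqvist): \forall x \forall y (xRy \to \exists w (yRw \wedge x R^2 w)) — i.e. a generalized confluence (Geach) condition.
(a): satisfies the condition.
(b): fails — w0Rw1 but no w with w1Rw and w0R²w.
(c): fails — aRc but no w with cRw and aR²w.
(d): fails — xRy but no t with yRt and xR²t.

(a)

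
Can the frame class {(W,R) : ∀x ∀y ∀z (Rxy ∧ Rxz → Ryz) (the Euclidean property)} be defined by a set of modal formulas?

Yes, by ◇r → □◇r

Yes: it is the Euclidean property, defined by the 5 schema ◇r → □◇r.
Suppose ◇r→□◇r is valid. Take Rxy, Rxz and set V(r)={y}. Then ◇r at x, so □◇r at x, so ◇r at z, so some w with Rzw has r; w=y, i.e. Rzy. By symmetry of the argument, Ryz.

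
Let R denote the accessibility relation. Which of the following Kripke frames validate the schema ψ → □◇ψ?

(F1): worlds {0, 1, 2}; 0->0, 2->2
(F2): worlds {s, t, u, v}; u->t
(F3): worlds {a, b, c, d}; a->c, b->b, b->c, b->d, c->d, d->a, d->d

Frame correspondent (Sahlqvist): ∀x ∀y (Rxy → Ryx) — i.e. symmetry.
(F1): holds.
(F2): fails — Rut but not Rtu.
(F3): fails — Rbc but not Rcb.
Valid on: (F1).

(F1)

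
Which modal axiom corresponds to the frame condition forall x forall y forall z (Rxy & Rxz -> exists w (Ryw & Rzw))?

This is convergence; the standard corresponding axiom is .2: ◇□r → □◇r.
Suppose ◇□r→□◇r is valid. Take Rxy, Rxz and set V(r)={w : Ryw}. Then □r at y so ◇□r at x, so □◇r at x, so ◇r at z, giving w with Rzw and Ryw.

◇□r → □◇r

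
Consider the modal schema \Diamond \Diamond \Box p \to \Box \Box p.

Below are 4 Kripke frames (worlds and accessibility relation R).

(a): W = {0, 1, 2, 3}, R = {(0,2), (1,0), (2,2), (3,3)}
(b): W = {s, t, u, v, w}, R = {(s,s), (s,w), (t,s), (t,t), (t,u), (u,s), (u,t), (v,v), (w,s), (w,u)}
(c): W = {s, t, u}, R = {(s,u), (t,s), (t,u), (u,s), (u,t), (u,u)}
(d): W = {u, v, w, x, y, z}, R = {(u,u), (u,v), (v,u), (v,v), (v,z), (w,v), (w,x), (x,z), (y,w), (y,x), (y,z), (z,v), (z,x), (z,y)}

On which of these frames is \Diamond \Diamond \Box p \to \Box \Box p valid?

(a)

The schema corresponds to a generalized confluence (Geach) condition: \forall x \forall y \forall z ((x R^2 y \wedge x R^2 z) \to \exists w (yRw \wedge z = w)).
(a): satisfies the condition.
(b): fails — sR²s, sR²u but no w* with sRw* and u=w*.
(c): fails — sR²s, sR²s but no w with sRw and s=w.
(d): fails — uR²u, uR²z but no t with uRt and z=t.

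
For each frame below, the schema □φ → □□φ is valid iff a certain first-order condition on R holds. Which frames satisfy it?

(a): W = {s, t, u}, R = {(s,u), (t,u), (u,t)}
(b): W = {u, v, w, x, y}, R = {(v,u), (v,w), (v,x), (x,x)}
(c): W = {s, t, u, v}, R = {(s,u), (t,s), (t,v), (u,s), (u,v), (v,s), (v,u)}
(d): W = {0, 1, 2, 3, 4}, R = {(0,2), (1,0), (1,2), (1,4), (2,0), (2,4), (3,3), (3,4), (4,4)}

Frame correspondent (Sahlqvist): ∀x ∀y ∀z (Rxy ∧ Ryz → Rxz) — i.e. transitivity.
(a): fails — Rsu and Rut but not Rst.
(b): condition met.
(c): fails — Ruv and Rvu but not Ruu.
(d): fails — R02 and R20 but not R00.

(b)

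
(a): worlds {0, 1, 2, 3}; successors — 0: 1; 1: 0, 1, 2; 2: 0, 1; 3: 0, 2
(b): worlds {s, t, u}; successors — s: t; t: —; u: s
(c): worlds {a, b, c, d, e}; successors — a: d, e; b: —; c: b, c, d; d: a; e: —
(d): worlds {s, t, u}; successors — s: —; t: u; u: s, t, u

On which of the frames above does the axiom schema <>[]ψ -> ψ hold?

Frame correspondent (Sahlqvist): forall x forall y (Rxy -> Ryx) — i.e. symmetry.
(a): fails — R32 but not R23.
(b): fails — Rus but not Rsu.
(c): fails — Rcd but not Rdc.
(d): fails — Rus but not Rsu.
Valid on no frame.

none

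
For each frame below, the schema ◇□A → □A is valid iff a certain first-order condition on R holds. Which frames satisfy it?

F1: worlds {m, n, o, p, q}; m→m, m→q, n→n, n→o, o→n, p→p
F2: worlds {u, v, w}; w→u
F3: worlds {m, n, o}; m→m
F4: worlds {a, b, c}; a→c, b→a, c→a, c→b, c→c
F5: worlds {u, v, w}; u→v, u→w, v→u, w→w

Frame correspondent (Sahlqvist): ∀x ∀y ∀z (Rxy ∧ Rxz → Ryz) — i.e. the Euclidean property.
F1: fails — Rmq and Rmq but not Rqq.
F2: fails — Rwu and Rwu but not Ruu.
F3: condition met.
F4: fails — Rba and Rba but not Raa.
F5: fails — Ruv and Ruv but not Rvv.

F3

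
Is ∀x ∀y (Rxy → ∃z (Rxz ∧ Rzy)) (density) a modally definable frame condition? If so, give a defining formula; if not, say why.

Yes, by □□p → □p

The condition is density. A defining modal formula is □□p → □p.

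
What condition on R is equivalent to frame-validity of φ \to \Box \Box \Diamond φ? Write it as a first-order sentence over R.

This is a Sahlqvist (Geach-type) schema ◇^0□^0φ → □^2◇^1φ.
Minimal-valuation argument: fix x; take any y with xR^0y and any z with xR^2z. Set V(φ) to the set of worlds R-reachable from y in exactly 0 steps. Then □^0φ holds at y, so the antecedent holds at x; validity forces ◇^1φ at z, giving a w with zR^1w and yR^0w.
First-order correspondent: \forall x \forall z (x R^2 z \to \exists w (x = w \wedge zRw)).

\forall x \forall z (x R^2 z \to \exists w (x = w \wedge zRw))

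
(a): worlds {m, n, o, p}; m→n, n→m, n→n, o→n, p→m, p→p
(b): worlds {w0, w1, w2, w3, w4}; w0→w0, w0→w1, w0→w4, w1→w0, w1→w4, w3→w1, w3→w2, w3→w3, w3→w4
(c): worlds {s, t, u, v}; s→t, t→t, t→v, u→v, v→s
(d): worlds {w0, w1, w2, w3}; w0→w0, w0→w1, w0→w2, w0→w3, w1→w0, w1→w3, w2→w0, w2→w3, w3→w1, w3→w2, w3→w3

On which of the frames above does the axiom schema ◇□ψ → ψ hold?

Frame correspondent (Sahlqvist): ∀x ∀y (Rxy → Ryx) — i.e. symmetry.
(a): fails — Ron but not Rno.
(b): fails — Rw0w4 but not Rw4w0.
(c): fails — Ruv but not Rvu.
(d): fails — Rw0w3 but not Rw3w0.
Valid on no frame.

none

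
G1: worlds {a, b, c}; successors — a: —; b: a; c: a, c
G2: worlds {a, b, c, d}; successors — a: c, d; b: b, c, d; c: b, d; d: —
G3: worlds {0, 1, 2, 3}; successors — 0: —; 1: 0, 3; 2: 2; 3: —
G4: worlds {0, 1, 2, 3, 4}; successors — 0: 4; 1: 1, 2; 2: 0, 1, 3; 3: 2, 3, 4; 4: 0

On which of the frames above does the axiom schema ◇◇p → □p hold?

The schema corresponds to a generalized confluence (Geach) condition: ∀x ∀y ∀z ((xR²y ∧ xRz) → ∃w (y = w ∧ z = w)).
G1: fails — cR²a, cRc but a ≠ c.
G2: fails — aR²b, aRc but b ≠ c.
G3: condition met.
G4: fails — 0R²0, 0R4 but 0 ≠ 4.

G3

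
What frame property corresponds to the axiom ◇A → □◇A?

Suppose ◇A→□◇A is valid. Take Rxy, Rxz and set V(A)={y}. Then ◇A at x, so □◇A at x, so ◇A at z, so some w with Rzw has A; w=y, i.e. Rzy. By symmetry of the argument, Ryz.

the Euclidean property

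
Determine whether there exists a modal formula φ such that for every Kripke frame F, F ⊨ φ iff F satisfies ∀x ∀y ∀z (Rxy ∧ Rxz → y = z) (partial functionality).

Yes, by ◇q → □q

This is a Sahlqvist condition; the CD axiom ◇q → □q defines it.
Suppose ◇q→□q is valid. Take Rxy, Rxz and set V(q)={y}. Then ◇q at x, so □q at x, so q at z, i.e. z=y.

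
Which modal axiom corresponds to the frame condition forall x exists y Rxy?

This is seriality; the standard corresponding axiom is D: □s → ◇s.
Suppose □s→◇s is valid. At any x set V(s)=W. Then □s at x, so ◇s at x, so x has a successor.

□s → ◇s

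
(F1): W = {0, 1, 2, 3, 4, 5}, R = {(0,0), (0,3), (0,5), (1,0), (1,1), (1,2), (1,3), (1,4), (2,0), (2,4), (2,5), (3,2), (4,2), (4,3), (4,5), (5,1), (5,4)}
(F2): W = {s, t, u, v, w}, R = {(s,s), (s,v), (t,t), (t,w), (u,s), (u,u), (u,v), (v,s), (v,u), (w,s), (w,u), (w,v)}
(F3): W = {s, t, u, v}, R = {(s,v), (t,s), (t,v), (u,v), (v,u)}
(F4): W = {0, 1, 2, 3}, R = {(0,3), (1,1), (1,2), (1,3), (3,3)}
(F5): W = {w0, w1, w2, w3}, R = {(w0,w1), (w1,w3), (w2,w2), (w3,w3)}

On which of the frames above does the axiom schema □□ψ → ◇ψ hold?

This is the axiom for a generalized confluence (Geach) condition; its first-order frame correspondent is ∀x ∃w (xR²w ∧ xRw).
(F1): fails — at 3 but no w with 3R²w and 3Rw.
(F2): satisfies the condition.
(F3): fails — at s but no w with sR²w and sRw.
(F4): fails — at 2 but no w with 2R²w and 2Rw.
(F5): fails — at w0 but no w with w0R²w and w0Rw.

(F2)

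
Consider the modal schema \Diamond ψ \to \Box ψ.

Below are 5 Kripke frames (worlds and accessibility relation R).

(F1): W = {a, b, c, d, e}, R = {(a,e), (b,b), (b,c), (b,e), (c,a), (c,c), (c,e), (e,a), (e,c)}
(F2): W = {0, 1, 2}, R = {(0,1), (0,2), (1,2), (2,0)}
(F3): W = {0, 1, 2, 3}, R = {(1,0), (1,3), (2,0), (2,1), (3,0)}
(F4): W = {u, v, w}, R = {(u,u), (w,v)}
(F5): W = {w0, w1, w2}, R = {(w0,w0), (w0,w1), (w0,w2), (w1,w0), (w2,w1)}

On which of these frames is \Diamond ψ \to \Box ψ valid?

(F4)

Frame correspondent (Sahlqvist): \forall x \forall y \forall z (Rxy \wedge Rxz \to y = z) — i.e. partial functionality.
(F1): fails — b sees both b and c.
(F2): fails — 0 sees both 1 and 2.
(F3): fails — 1 sees both 0 and 3.
(F4): holds.
(F5): fails — w0 sees both w0 and w1.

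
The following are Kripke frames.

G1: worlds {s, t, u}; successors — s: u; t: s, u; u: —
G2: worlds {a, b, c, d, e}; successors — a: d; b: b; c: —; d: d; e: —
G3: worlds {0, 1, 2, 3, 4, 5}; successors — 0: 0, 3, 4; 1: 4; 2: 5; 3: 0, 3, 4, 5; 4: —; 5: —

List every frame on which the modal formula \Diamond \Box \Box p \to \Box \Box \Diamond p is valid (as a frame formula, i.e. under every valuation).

G2

The schema corresponds to a generalized confluence (Geach) condition: \forall x \forall y \forall z ((xRy \wedge x R^2 z) \to \exists w (y R^2 w \wedge zRw)).
G1: fails — tRs, tR²u but no w with sR²w and uRw.
G2: ✓.
G3: fails — 0R0, 0R²4 but no w with 0R²w and 4Rw.
Valid on: G2.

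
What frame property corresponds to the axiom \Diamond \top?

This is a form of the D axiom.
Its frame correspondent is seriality — \forall x \exists y Rxy.

seriality: \forall x \exists y Rxy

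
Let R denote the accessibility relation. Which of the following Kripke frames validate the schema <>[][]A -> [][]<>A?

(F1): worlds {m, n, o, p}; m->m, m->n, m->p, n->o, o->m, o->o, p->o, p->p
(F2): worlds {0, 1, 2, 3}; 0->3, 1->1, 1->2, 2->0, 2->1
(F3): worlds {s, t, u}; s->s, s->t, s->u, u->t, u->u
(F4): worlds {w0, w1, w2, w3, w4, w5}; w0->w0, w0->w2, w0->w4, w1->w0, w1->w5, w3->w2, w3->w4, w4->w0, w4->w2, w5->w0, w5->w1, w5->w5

This is the axiom for a generalized confluence (Geach) condition; its first-order frame correspondent is forall x forall y forall z ((xRy & x R^2 z) -> exists w (y R^2 w & zRw)).
(F1): ✓.
(F2): fails — 1R1, 1R²0 but no w with 1R²w and 0Rw.
(F3): fails — sRs, sR²t but no w with sR²w and tRw.
(F4): fails — w0Rw0, w0R²w2 but no w with w0R²w and w2Rw.
Valid on: (F1).

(F1)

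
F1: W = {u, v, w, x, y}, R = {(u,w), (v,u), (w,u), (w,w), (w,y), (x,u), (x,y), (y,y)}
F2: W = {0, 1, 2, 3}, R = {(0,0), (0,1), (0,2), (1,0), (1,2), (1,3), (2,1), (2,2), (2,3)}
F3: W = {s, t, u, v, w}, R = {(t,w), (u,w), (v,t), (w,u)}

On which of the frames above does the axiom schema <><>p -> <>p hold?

none

The schema corresponds to transitivity: forall x forall y forall z (Rxy & Ryz -> Rxz).
F1: fails — Ruw and Rwu but not Ruu.
F2: fails — R10 and R01 but not R11.
F3: fails — Rvt and Rtw but not Rvw.
Valid on no frame.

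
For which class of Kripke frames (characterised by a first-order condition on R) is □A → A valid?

Suppose □A→A is valid. At any x set V(A)={w : Rxw}. Then □A holds at x, so A holds at x, i.e. Rxx.

reflexivity: ∀x Rxx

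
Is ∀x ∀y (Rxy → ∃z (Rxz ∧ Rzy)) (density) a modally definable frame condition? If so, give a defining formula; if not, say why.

The condition is density. A defining modal formula is □□p → □p.
Suppose □□p→□p is valid. Take Rxy and set V(p)={w : xR²w}. Then □□p at x, so □p at x, so p at y, i.e. ∃z(Rxz∧Rzy).

Definable; □□p → □p defines it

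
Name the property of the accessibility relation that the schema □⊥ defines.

Emptiness of R

□⊥ is valid iff no world has any successor (otherwise □⊥ fails at any world with one).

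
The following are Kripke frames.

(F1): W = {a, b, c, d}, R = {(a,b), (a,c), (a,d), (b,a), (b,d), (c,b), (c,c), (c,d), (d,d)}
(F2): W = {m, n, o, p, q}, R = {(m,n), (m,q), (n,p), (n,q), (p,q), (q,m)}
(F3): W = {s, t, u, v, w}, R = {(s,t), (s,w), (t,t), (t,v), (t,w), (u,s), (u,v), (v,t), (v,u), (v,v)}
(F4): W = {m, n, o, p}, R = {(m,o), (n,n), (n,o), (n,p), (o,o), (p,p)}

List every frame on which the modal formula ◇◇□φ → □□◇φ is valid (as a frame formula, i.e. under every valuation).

Frame correspondent (Sahlqvist): ∀x ∀y ∀z ((xR²y ∧ xR²z) → ∃w (yRw ∧ zRw)) — i.e. a generalized confluence (Geach) condition.
(F1): ✓.
(F2): fails — mR²m, mR²q but no w with mRw and qRw.
(F3): fails — sR²t, sR²w but no w* with tRw* and wRw*.
(F4): fails — nR²o, nR²p but no w with oRw and pRw.

(F1)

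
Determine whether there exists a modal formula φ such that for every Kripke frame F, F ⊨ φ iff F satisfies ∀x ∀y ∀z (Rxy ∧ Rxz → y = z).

Yes: it is partial functionality, defined by the CD schema ◇r → □r.

Yes — defined by ◇r → □r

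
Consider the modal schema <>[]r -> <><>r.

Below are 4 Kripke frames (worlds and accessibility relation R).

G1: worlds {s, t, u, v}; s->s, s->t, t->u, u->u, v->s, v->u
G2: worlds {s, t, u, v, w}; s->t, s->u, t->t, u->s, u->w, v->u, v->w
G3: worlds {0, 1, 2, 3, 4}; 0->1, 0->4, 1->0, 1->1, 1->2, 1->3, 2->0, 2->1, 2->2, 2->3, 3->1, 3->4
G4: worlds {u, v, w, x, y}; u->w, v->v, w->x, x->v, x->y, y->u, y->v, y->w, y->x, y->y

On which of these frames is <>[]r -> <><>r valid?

G1, G4

Frame correspondent (Sahlqvist): forall x forall y (xRy -> exists w (yRw & x R^2 w)) — i.e. a generalized confluence (Geach) condition.
G1: condition met.
G2: fails — uRw but no w* with wRw* and uR²w*.
G3: fails — 0R4 but no w with 4Rw and 0R²w.
G4: condition met.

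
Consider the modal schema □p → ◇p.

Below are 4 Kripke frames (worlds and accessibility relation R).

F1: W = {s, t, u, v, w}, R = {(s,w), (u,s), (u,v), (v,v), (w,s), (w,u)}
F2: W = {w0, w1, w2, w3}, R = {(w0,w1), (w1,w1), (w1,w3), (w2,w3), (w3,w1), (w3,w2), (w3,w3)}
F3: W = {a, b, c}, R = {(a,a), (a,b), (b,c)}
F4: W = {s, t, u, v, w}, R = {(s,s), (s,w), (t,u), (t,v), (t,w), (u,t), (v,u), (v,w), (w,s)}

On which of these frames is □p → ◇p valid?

F2, F4

The schema corresponds to seriality: ∀x ∃y Rxy.
F1: fails — world t has no successor.
F2: condition met.
F3: fails — world c has no successor.
F4: condition met.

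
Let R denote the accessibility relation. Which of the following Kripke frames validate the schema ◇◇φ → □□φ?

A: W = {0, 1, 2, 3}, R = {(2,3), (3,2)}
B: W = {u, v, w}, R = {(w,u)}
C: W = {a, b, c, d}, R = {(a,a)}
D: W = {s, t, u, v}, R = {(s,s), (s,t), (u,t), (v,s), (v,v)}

Frame correspondent (Sahlqvist): ∀x ∀y ∀z ((xR²y ∧ xR²z) → ∃w (y = w ∧ z = w)) — i.e. a generalized confluence (Geach) condition.
A: ✓.
B: ✓.
C: ✓.
D: fails — sR²s, sR²t but s ≠ t.
Valid on: A, B, C.

A, B, C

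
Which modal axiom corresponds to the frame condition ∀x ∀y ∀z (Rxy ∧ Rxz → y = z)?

A defining formula is ◇p → □p (the CD axiom).

◇p → □p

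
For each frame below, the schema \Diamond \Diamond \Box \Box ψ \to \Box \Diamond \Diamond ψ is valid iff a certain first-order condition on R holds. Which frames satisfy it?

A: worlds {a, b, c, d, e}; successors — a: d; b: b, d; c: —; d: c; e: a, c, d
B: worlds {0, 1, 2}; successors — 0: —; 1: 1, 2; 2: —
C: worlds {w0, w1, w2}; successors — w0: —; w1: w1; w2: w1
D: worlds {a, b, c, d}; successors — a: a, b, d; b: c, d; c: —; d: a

C

This is the axiom for a generalized confluence (Geach) condition; its first-order frame correspondent is \forall x \forall y \forall z ((x R^2 y \wedge xRz) \to \exists w (y R^2 w \wedge z R^2 w)).
A: fails — aR²c, aRd but no w with cR²w and dR²w.
B: fails — 1R²1, 1R2 but no w with 1R²w and 2R²w.
C: holds.
D: fails — aR²c, aRa but no w with cR²w and aR²w.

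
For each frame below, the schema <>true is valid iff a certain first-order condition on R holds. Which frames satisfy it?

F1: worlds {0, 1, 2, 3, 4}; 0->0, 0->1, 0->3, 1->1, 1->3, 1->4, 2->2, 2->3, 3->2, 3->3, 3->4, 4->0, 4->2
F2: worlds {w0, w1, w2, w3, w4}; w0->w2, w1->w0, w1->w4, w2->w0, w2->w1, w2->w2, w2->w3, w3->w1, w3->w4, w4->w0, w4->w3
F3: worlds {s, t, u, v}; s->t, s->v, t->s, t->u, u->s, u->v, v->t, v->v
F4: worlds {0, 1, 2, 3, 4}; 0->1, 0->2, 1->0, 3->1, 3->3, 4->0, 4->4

F1, F2, F3

The schema corresponds to seriality: forall x exists y Rxy.
F1: condition met.
F2: condition met.
F3: condition met.
F4: fails — world 2 has no successor.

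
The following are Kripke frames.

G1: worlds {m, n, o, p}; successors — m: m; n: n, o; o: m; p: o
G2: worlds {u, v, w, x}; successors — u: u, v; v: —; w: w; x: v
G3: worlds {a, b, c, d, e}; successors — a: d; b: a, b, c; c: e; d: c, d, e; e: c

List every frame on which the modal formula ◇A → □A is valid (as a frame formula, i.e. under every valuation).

none

Frame correspondent (Sahlqvist): ∀x ∀y ∀z (Rxy ∧ Rxz → y = z) — i.e. partial functionality.
G1: fails — n sees both n and o.
G2: fails — u sees both u and v.
G3: fails — b sees both a and b.
Valid on no frame.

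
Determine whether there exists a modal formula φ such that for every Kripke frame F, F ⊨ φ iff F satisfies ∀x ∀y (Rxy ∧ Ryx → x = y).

Not definable by any modal formula

Any modally definable frame class is closed under surjective bounded morphisms.
The 8-cycle (worlds w0,w1,w2,w3,w4,w5,w6,w7 with w0→w1→w2→w3→w4→w5→w6→w7→w0) is antisymmetric. Sending even-indexed worlds to a and odd-indexed worlds to b is a surjective bounded morphism onto the two-world frame with a↔b, which is not antisymmetric.
Hence antisymmetry is not modally definable.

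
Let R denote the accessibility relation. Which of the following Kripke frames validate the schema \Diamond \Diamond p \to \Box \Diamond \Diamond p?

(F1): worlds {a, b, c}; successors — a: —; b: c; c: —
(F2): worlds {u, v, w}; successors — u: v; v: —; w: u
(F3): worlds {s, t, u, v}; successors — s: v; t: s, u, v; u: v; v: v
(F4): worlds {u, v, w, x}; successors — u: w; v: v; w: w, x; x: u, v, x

(F1), (F3)

The schema corresponds to a generalized confluence (Geach) condition: \forall x \forall y \forall z ((x R^2 y \wedge xRz) \to \exists w (y = w \wedge z R^2 w)).
(F1): satisfies the condition.
(F2): fails — wR²v, wRu but no t with v=t and uR²t.
(F3): satisfies the condition.
(F4): fails — xR²u, xRu but no t with u=t and uR²t.
Valid on: (F1), (F3).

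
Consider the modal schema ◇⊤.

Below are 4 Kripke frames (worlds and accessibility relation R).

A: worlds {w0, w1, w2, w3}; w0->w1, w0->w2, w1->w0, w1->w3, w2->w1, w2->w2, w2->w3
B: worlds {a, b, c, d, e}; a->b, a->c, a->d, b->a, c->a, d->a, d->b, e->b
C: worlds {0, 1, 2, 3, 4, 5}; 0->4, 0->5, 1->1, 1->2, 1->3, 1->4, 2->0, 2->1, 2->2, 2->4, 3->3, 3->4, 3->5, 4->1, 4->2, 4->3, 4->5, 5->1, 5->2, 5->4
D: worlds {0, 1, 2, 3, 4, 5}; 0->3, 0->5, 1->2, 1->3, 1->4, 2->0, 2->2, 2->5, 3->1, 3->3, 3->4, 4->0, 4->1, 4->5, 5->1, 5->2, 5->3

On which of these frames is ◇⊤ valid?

B, C, D

This is the axiom for seriality; its first-order frame correspondent is ∀x ∃y Rxy.
A: fails — world w3 has no successor.
B: condition met.
C: condition met.
D: condition met.
Valid on: B, C, D.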